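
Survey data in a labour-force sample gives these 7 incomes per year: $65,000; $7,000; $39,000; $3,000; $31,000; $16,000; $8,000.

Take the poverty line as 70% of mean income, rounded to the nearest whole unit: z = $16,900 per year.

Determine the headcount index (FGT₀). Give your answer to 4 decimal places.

0.5714

4 of the 7 families have income below $16,900.
H = 4/7 = 0.5714.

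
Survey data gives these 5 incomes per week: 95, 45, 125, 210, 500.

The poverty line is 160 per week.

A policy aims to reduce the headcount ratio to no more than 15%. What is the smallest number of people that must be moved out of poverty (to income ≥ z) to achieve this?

3 of the 5 people are poor, so H = 3/5 = 0.600.
A headcount ratio of at most 15% allows at most ⌊0.15 × 5⌋ = 0 poor people.
So at least 3 − 0 = 3 must be lifted.

3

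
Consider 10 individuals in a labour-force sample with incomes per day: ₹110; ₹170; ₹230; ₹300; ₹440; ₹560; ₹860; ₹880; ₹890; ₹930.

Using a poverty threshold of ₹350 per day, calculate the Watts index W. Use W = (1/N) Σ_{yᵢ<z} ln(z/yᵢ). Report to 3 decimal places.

Below z: ₹110, ₹170, ₹230, ₹300 (q = 4 of N = 10).
ln(z/y) terms: ln(350/110) = 1.1575; ln(350/170) = 0.7221; ln(350/230) = 0.4199; ln(350/300) = 0.1542.
W = 2.453592 / 10 = 0.245.

0.245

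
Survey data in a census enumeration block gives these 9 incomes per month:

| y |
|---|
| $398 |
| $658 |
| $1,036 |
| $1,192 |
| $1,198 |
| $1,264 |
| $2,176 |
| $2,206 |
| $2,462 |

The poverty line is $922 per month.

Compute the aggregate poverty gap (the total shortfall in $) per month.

Below the line: $398, $658 (q = 2 of N = 9).
Individual gaps: 922−398 = 524; 922−658 = 264.
Aggregate gap = $788.

$788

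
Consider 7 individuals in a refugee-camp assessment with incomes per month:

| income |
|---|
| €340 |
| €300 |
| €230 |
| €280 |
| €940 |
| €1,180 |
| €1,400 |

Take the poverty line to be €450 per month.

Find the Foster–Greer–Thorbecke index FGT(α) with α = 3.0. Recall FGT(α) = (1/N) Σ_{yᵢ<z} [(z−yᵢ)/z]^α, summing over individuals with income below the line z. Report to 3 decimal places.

0.032

Poor units: €230, €280, €300, €340 (q = 4 of N = 7).
Relative gaps: (450−230)/450 = 0.4889; (450−280)/450 = 0.3778; (450−300)/450 = 0.3333; (450−340)/450 = 0.2444.
Raised to α = 3.0: 0.11685; 0.05391; 0.03704; 0.01461.
Sum = 0.222409; FGT(3.0) = 0.222409 / 7 = 0.032.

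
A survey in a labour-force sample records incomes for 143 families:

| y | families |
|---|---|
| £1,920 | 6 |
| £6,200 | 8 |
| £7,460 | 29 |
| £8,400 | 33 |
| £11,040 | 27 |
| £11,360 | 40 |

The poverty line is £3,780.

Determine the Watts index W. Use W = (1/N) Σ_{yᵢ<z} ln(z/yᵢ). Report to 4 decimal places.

Below z: 6×£1,920 (q = 6 of N = 143).
Log shortfalls: ln(3780/1920) = 0.6774 (×6).
W = 4.064393 / 143 = 0.0284.

0.0284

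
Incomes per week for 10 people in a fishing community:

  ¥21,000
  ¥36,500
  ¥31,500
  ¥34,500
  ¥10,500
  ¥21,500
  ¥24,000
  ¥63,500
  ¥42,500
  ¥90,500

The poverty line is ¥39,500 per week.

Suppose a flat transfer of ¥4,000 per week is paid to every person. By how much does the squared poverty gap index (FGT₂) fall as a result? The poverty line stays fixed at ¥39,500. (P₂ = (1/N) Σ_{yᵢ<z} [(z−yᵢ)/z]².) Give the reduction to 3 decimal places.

Before: below the line — ¥10,500, ¥21,000, ¥21,500, ¥24,000, ¥31,500, ¥34,500, ¥36,500; squared poverty gap index (FGT₂) = 0.11828.
After the ¥4,000 transfer: below the line — ¥14,500, ¥25,000, ¥25,500, ¥28,000, ¥35,500, ¥38,500; squared poverty gap index (FGT₂) = 0.07566.
Reduction = 0.11828 − 0.07566 = 0.043.

0.043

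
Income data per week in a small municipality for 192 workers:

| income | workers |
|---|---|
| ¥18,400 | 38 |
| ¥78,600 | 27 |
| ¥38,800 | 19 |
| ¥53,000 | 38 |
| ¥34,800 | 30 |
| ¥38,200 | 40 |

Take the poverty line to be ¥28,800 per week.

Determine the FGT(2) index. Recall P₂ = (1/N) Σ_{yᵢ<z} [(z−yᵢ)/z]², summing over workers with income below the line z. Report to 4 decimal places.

0.0258

Incomes under z: 38×¥18,400 (q = 38 of N = 192).
Relative gaps: (28800−18400)/28800 = 0.3611 (×38).
Squared: 0.1304 (×38).
Sum = 4.955247; P₂ = 4.955247 / 192 = 0.0258.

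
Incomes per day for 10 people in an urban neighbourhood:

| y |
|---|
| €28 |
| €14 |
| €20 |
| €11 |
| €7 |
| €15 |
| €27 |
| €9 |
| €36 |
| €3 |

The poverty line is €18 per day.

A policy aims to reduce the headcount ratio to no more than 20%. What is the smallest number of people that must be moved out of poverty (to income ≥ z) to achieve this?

Currently q = 6 of N = 10 are below the line (H = 0.600).
A headcount ratio of at most 20% allows at most ⌊0.20 × 10⌋ = 2 poor people.
So at least 6 − 2 = 4 must be lifted.

4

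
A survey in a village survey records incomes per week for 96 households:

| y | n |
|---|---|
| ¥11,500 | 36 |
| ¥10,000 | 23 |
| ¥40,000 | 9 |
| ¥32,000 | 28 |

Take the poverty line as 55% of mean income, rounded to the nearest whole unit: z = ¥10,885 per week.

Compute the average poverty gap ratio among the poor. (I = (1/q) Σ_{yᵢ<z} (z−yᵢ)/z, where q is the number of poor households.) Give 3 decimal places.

0.081

Below z: 23×¥10,000 (q = 23 of N = 96).
Relative gaps: 0.0813 (×23); sum = 1.870005.
I averages over the q = 23 poor units only: 1.870005 / 23 = 0.081.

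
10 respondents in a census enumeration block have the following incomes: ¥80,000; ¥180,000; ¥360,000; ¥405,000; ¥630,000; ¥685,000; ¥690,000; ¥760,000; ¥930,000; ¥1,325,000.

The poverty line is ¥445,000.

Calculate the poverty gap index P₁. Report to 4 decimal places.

0.1697

Incomes under z: ¥80,000, ¥180,000, ¥360,000, ¥405,000 (q = 4 of N = 10).
Gap ratios (z−y)/z: (445000−80000)/445000 = 0.8202; (445000−180000)/445000 = 0.5955; (445000−360000)/445000 = 0.1910; (445000−405000)/445000 = 0.0899.
Sum of shortfalls = 1.696629; P₁ averages over all N: 1.696629 / 10 = 0.1697.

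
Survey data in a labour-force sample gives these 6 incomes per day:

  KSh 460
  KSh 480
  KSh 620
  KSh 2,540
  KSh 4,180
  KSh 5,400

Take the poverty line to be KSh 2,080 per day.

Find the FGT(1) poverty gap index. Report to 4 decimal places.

0.3750

Below the line: KSh 460, KSh 480, KSh 620 (q = 3 of N = 6).
Normalized shortfalls: (2080−460)/2080 = 0.7788; (2080−480)/2080 = 0.7692; (2080−620)/2080 = 0.7019.
Σ = 2.250000. Dividing by the full population N = 6 gives P₁ = 0.3750.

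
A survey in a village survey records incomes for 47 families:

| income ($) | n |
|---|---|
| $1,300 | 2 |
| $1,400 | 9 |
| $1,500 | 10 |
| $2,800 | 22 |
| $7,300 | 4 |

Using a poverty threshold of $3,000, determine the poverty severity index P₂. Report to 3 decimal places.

Incomes under z: 2×$1,300, 9×$1,400, 10×$1,500, 22×$2,800 (q = 43 of N = 47).
Relative gaps: (3000−1300)/3000 = 0.5667 (×2); (3000−1400)/3000 = 0.5333 (×9); (3000−1500)/3000 = 0.5000 (×10); (3000−2800)/3000 = 0.0667 (×22).
Squared: 0.3211 (×2); 0.2844 (×9); 0.2500 (×10); 0.0044 (×22).
Sum = 5.800000; P₂ = 5.800000 / 47 = 0.123.

0.123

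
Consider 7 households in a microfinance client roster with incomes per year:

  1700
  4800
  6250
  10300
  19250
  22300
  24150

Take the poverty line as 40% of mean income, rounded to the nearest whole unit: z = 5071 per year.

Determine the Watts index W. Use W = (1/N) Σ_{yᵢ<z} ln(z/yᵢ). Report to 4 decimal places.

0.1640

Below z: 1700, 4800 (q = 2 of N = 7).
ln(z/y) terms: ln(5071/1700) = 1.0929; ln(5071/4800) = 0.0549.
W = 1.147832 / 7 = 0.1640.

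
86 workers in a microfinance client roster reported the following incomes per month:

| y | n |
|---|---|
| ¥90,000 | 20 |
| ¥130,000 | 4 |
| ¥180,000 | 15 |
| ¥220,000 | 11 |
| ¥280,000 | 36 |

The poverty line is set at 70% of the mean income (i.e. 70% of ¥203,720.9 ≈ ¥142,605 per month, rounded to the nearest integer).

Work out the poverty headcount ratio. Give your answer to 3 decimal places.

24 of the 86 workers have income below ¥142,605.
H = 24/86 = 0.279.

0.279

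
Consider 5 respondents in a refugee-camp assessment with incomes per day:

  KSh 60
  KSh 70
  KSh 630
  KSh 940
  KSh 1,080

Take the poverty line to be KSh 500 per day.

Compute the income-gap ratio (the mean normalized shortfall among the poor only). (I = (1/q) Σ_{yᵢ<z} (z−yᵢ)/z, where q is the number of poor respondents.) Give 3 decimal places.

Below the line: KSh 60, KSh 70 (q = 2 of N = 5).
Relative gaps: 0.8800, 0.8600; sum = 1.740000.
The income-gap ratio divides by q (the poor only): 1.740000 / 2 = 0.870.

0.870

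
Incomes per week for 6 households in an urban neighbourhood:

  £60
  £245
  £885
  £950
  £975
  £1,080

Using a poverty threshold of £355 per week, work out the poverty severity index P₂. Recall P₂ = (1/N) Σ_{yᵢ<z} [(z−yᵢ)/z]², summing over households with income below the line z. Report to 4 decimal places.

0.1311

Below the line: £60, £245 (q = 2 of N = 6).
Shortfall ratios: (355−60)/355 = 0.8310; (355−245)/355 = 0.3099.
Squared: 0.6905; 0.0960.
Sum = 0.786550; P₂ = 0.786550 / 6 = 0.1311.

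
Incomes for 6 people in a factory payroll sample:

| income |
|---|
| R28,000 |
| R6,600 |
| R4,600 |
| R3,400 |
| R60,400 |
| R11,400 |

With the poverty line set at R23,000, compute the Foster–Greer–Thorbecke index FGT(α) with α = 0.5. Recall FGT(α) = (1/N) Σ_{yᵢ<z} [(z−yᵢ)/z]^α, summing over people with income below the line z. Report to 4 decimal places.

0.5620

Below the line: R3,400, R4,600, R6,600, R11,400 (q = 4 of N = 6).
Normalized shortfalls: (23000−3400)/23000 = 0.8522; (23000−4600)/23000 = 0.8000; (23000−6600)/23000 = 0.7130; (23000−11400)/23000 = 0.5043.
Raised to α = 0.5: 0.92313; 0.89443; 0.84442; 0.71017.
Sum = 3.372153; FGT(0.5) = 3.372153 / 6 = 0.5620.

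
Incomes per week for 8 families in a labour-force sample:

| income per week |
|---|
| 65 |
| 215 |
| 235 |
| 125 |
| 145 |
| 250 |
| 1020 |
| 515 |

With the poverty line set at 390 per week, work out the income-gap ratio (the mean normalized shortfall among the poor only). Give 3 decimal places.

Below the line: 65, 125, 145, 215, 235, 250 (q = 6 of N = 8).
Relative gaps: 0.8333, 0.6795, 0.6282, 0.4487, 0.3974, 0.3590; sum = 3.346154.
The income-gap ratio divides by q (the poor only): 3.346154 / 6 = 0.558.

0.558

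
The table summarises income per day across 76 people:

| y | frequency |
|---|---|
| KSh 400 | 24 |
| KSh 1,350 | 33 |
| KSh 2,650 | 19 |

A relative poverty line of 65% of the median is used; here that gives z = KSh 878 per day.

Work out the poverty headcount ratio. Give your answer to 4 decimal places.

0.3158

24 of the 76 people have income below KSh 878.
H = 24/76 = 0.3158.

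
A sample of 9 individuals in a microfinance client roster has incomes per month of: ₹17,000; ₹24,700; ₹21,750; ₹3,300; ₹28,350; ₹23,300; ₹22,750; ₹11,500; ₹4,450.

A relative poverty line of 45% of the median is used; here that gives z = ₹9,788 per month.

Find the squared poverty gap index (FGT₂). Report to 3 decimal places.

0.082

Below the line: ₹3,300, ₹4,450 (q = 2 of N = 9).
Relative gaps: (9788−3300)/9788 = 0.6629; (9788−4450)/9788 = 0.5454.
Squared: 0.4394; 0.2974.
Sum = 0.736793; P₂ = 0.736793 / 9 = 0.082.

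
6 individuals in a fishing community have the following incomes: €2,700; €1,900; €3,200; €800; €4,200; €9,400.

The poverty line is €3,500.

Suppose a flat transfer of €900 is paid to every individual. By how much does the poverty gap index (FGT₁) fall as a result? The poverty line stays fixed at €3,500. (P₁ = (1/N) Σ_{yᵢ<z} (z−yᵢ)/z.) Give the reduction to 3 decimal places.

0.138

Before: below the line — €800, €1,900, €2,700, €3,200; poverty gap index (FGT₁) = 0.25714.
After the €900 transfer: below the line — €1,700, €2,800; poverty gap index (FGT₁) = 0.11905.
Reduction = 0.25714 − 0.11905 = 0.138.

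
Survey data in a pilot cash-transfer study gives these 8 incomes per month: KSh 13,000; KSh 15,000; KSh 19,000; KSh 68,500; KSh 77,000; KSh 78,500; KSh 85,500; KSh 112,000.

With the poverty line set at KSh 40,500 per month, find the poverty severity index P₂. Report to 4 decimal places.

0.1424

Incomes under z: KSh 13,000, KSh 15,000, KSh 19,000 (q = 3 of N = 8).
Shortfall ratios: (40500−13000)/40500 = 0.6790; (40500−15000)/40500 = 0.6296; (40500−19000)/40500 = 0.5309.
Squared: 0.4611; 0.3964; 0.2818.
Sum = 1.139308; P₂ = 1.139308 / 8 = 0.1424.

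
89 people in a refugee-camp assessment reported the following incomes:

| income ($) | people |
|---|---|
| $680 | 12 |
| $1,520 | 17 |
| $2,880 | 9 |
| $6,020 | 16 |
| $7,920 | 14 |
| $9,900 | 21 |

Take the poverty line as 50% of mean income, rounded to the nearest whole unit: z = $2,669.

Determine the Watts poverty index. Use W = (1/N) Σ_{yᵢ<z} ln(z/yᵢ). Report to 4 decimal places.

0.2919

Below z: 12×$680, 17×$1,520 (q = 29 of N = 89).
Log shortfalls: ln(2669/680) = 1.3674 (×12); ln(2669/1520) = 0.5630 (×17).
W = 25.979286 / 89 = 0.2919.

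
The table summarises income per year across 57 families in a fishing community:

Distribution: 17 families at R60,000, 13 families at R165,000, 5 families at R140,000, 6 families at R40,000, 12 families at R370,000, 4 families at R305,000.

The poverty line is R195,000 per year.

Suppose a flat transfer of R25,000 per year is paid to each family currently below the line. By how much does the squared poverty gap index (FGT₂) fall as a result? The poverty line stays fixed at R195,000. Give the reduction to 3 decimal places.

Before: below the line — 6×R40,000, 17×R60,000, 5×R140,000, 13×R165,000; squared poverty gap index (FGT₂) = 0.22183.
After the R25,000 transfer: below the line — 6×R65,000, 17×R85,000, 5×R165,000, 13×R190,000; squared poverty gap index (FGT₂) = 0.14392.
Reduction = 0.22183 − 0.14392 = 0.078.

0.078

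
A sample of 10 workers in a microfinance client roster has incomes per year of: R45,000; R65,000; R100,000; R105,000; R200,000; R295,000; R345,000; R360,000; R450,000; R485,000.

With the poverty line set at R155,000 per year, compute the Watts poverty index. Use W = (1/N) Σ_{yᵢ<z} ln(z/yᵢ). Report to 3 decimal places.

0.293

Below the line: R45,000, R65,000, R100,000, R105,000 (q = 4 of N = 10).
ln(z/y) terms: ln(155000/45000) = 1.2368; ln(155000/65000) = 0.8690; ln(155000/100000) = 0.4383; ln(155000/105000) = 0.3895.
W = 2.933520 / 10 = 0.293.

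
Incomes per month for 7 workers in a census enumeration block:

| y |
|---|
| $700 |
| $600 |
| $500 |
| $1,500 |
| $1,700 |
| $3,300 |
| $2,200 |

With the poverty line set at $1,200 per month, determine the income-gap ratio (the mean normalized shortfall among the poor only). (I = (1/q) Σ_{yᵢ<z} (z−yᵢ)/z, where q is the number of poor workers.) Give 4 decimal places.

Below z: $500, $600, $700 (q = 3 of N = 7).
Shortfall ratios (z−y)/z: 0.5833, 0.5000, 0.4167; sum = 1.500000.
I averages over the q = 3 poor units only: 1.500000 / 3 = 0.5000.

0.5000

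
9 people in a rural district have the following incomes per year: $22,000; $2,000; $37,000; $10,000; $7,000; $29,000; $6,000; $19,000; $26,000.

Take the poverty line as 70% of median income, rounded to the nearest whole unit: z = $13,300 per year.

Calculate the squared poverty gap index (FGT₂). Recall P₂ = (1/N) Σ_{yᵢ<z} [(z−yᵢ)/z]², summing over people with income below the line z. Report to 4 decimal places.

Incomes under z: $2,000, $6,000, $7,000, $10,000 (q = 4 of N = 9).
Normalized shortfalls: (13300−2000)/13300 = 0.8496; (13300−6000)/13300 = 0.5489; (13300−7000)/13300 = 0.4737; (13300−10000)/13300 = 0.2481.
Squared: 0.7219; 0.3013; 0.2244; 0.0616.
Sum = 1.309062; P₂ = 1.309062 / 9 = 0.1455.

0.1455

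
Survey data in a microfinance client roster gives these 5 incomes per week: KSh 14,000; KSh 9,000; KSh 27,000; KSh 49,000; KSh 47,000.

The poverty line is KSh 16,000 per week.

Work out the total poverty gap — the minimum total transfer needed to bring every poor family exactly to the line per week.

KSh 9,000

Incomes under z: KSh 9,000, KSh 14,000 (q = 2 of N = 5).
Individual gaps: 16000−9000 = 7000; 16000−14000 = 2000.
Aggregate gap = KSh 9,000.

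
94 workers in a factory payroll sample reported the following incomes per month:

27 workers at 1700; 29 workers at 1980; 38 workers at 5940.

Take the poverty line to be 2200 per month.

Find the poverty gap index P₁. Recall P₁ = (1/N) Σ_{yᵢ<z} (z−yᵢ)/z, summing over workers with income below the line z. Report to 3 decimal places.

0.096

Poor units: 27×1700, 29×1980 (q = 56 of N = 94).
Normalized shortfalls: (2200−1700)/2200 = 0.2273 (×27); (2200−1980)/2200 = 0.1000 (×29).
Σ = 9.036364. Dividing by the full population N = 94 gives P₁ = 0.096.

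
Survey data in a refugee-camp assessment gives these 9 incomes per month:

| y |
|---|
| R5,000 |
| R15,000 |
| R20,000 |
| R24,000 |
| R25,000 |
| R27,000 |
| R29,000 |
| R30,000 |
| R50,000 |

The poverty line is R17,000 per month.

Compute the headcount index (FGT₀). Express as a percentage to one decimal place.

2 of the 9 people have income below R17,000.
H = 2/9 = 22.2%.

22.2%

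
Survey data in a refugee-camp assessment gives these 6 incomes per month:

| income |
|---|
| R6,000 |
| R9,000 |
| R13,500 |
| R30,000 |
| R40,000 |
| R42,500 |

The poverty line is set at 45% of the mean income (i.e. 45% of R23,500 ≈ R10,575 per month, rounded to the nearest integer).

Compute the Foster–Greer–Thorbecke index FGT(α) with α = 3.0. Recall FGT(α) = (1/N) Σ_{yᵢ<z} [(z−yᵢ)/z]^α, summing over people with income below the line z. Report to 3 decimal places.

Below z: R6,000, R9,000 (q = 2 of N = 6).
Relative gaps: (10575−6000)/10575 = 0.4326; (10575−9000)/10575 = 0.1489.
Raised to α = 3.0: 0.08097; 0.00330.
Sum = 0.084275; FGT(3.0) = 0.084275 / 6 = 0.014.

0.014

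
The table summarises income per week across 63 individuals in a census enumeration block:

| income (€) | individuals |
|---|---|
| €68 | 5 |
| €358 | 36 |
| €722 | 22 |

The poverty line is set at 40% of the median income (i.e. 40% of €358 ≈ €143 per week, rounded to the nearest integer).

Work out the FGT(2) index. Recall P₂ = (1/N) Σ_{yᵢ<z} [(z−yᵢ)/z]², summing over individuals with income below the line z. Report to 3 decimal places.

Below the line: 5×€68 (q = 5 of N = 63).
Normalized shortfalls: (143−68)/143 = 0.5245 (×5).
Squared: 0.2751 (×5).
Sum = 1.375373; P₂ = 1.375373 / 63 = 0.022.

0.022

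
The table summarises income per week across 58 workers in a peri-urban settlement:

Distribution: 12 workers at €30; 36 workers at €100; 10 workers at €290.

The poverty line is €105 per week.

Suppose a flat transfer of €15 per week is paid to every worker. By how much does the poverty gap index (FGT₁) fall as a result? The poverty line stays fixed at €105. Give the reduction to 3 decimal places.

Before: below the line — 12×€30, 36×€100; poverty gap index (FGT₁) = 0.17734.
After the €15 transfer: below the line — 12×€45; poverty gap index (FGT₁) = 0.11823.
Reduction = 0.17734 − 0.11823 = 0.059.

0.059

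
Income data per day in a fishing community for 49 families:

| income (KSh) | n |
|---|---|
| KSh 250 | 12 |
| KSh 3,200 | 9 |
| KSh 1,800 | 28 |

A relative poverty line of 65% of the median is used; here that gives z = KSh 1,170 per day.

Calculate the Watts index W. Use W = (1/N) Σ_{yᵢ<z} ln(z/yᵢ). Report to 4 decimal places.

Below the line: 12×KSh 250 (q = 12 of N = 49).
ln(z/y) terms: ln(1170/250) = 1.5433 (×12).
W = 18.519577 / 49 = 0.3780.

0.3780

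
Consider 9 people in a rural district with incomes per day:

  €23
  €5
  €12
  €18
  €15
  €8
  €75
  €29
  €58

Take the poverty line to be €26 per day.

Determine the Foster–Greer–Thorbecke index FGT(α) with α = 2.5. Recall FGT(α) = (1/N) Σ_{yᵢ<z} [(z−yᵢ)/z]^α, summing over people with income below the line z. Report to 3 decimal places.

0.152

Poor units: €5, €8, €12, €15, €18, €23 (q = 6 of N = 9).
Shortfall ratios: (26−5)/26 = 0.8077; (26−8)/26 = 0.6923; (26−12)/26 = 0.5385; (26−15)/26 = 0.4231; (26−18)/26 = 0.3077; (26−23)/26 = 0.1154.
Raised to α = 2.5: 0.58629; 0.39879; 0.21276; 0.11643; 0.05252; 0.00452.
Sum = 1.371309; FGT(2.5) = 1.371309 / 9 = 0.152.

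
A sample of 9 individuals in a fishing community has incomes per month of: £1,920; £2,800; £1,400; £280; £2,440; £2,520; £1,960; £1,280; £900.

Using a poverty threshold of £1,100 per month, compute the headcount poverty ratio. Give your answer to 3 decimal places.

2 of the 9 individuals have income below £1,100.
H = 2/9 = 0.222.

0.222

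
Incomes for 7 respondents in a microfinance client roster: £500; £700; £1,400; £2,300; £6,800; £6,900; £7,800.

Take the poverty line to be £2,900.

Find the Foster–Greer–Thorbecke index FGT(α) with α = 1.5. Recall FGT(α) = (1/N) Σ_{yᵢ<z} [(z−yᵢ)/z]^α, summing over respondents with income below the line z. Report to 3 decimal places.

Poor units: £500, £700, £1,400, £2,300 (q = 4 of N = 7).
Normalized shortfalls: (2900−500)/2900 = 0.8276; (2900−700)/2900 = 0.7586; (2900−1400)/2900 = 0.5172; (2900−2300)/2900 = 0.2069.
Raised to α = 1.5: 0.75287; 0.66075; 0.37200; 0.09411.
Sum = 1.879726; FGT(1.5) = 1.879726 / 7 = 0.269.

0.269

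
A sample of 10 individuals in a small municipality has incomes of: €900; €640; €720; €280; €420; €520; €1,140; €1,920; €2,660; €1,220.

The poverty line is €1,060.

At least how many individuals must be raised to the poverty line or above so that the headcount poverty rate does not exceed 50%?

6 of the 10 individuals are poor, so H = 6/10 = 0.600.
A headcount ratio of at most 50% allows at most ⌊0.50 × 10⌋ = 5 poor individuals.
So at least 6 − 5 = 1 must be lifted.

1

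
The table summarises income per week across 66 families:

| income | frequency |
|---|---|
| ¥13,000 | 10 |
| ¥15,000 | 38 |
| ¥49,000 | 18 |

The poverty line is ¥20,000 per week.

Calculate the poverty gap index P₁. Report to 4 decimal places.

0.1970

Incomes under z: 10×¥13,000, 38×¥15,000 (q = 48 of N = 66).
Normalized shortfalls: (20000−13000)/20000 = 0.3500 (×10); (20000−15000)/20000 = 0.2500 (×38).
Sum of shortfalls = 13.000000; P₁ averages over all N: 13.000000 / 66 = 0.1970.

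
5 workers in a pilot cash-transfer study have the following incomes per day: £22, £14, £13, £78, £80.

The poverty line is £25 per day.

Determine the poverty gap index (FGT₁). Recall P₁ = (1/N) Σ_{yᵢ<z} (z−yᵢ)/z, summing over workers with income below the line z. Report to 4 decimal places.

Below z: £13, £14, £22 (q = 3 of N = 5).
Shortfall ratios: (25−13)/25 = 0.4800; (25−14)/25 = 0.4400; (25−22)/25 = 0.1200.
Sum of shortfalls = 1.040000; P₁ averages over all N: 1.040000 / 5 = 0.2080.

0.2080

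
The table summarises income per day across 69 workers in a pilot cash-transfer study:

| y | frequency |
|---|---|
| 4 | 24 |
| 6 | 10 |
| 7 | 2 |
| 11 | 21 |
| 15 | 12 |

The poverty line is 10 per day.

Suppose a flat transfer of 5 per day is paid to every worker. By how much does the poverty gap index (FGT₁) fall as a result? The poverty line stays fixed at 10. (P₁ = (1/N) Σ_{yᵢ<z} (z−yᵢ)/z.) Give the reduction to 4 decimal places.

0.2406

Before: below the line — 24×4, 10×6, 2×7; poverty gap index (FGT₁) = 0.275362.
After the 5 transfer: below the line — 24×9; poverty gap index (FGT₁) = 0.034783.
Reduction = 0.275362 − 0.034783 = 0.2406.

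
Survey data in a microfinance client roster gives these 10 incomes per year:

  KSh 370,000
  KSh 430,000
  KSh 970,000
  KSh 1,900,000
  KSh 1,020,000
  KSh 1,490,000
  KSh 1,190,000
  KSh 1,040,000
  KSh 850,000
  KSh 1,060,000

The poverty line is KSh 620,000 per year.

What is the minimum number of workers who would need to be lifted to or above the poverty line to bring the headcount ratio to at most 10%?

1

Currently q = 2 of N = 10 are below the line (H = 0.200).
A headcount ratio of at most 10% allows at most ⌊0.10 × 10⌋ = 1 poor workers.
So at least 2 − 1 = 1 must be lifted.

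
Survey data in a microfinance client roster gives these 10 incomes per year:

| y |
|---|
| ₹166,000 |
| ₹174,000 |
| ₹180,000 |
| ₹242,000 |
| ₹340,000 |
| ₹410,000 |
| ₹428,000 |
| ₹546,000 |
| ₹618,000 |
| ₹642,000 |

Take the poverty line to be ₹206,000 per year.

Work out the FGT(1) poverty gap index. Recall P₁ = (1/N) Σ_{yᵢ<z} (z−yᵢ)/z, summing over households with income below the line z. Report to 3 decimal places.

Incomes under z: ₹166,000, ₹174,000, ₹180,000 (q = 3 of N = 10).
Normalized shortfalls: (206000−166000)/206000 = 0.1942; (206000−174000)/206000 = 0.1553; (206000−180000)/206000 = 0.1262.
Σ = 0.475728. Dividing by the full population N = 10 gives P₁ = 0.048.

0.048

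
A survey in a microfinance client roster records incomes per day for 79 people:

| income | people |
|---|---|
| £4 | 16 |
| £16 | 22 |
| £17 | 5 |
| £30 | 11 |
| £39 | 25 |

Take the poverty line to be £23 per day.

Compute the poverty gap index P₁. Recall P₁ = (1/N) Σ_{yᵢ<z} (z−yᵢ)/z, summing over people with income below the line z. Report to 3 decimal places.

0.269

Poor units: 16×£4, 22×£16, 5×£17 (q = 43 of N = 79).
Shortfall ratios: (23−4)/23 = 0.8261 (×16); (23−16)/23 = 0.3043 (×22); (23−17)/23 = 0.2609 (×5).
Sum of shortfalls = 21.217391; P₁ averages over all N: 21.217391 / 79 = 0.269.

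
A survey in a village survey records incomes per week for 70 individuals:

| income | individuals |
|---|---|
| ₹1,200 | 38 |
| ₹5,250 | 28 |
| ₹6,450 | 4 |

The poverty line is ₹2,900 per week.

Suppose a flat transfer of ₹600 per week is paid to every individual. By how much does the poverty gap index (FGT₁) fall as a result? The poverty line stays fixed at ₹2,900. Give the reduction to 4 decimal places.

Before: below the line — 38×₹1,200; poverty gap index (FGT₁) = 0.318227.
After the ₹600 transfer: below the line — 38×₹1,800; poverty gap index (FGT₁) = 0.205911.
Reduction = 0.318227 − 0.205911 = 0.1123.

0.1123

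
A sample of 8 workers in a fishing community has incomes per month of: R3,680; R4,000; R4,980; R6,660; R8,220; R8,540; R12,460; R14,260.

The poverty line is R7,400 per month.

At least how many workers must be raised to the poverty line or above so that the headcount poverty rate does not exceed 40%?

Currently q = 4 of N = 8 are below the line (H = 0.500).
A headcount ratio of at most 40% allows at most ⌊0.40 × 8⌋ = 3 poor workers.
So at least 4 − 3 = 1 must be lifted.

1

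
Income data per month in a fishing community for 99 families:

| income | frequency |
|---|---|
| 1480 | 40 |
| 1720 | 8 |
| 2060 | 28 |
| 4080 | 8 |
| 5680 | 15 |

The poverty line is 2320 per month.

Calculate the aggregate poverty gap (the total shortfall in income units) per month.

Poor units: 40×1480, 8×1720, 28×2060 (q = 76 of N = 99).
Individual gaps: 40×(2320−1480) = 33600; 8×(2320−1720) = 4800; 28×(2320−2060) = 7280.
Aggregate gap = 45680.

45680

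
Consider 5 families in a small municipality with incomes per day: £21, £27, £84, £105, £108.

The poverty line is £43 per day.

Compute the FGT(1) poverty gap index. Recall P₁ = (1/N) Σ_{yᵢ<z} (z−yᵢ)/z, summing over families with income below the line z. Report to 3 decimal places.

Below z: £21, £27 (q = 2 of N = 5).
Shortfall ratios: (43−21)/43 = 0.5116; (43−27)/43 = 0.3721.
Σ = 0.883721. Dividing by the full population N = 5 gives P₁ = 0.177.

0.177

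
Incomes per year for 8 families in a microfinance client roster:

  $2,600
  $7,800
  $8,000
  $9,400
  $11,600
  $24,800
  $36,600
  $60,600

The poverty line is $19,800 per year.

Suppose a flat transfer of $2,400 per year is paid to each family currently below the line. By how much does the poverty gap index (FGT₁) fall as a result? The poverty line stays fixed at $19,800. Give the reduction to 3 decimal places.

Before: below the line — $2,600, $7,800, $8,000, $9,400, $11,600; poverty gap index (FGT₁) = 0.37626.
After the $2,400 transfer: below the line — $5,000, $10,200, $10,400, $11,800, $14,000; poverty gap index (FGT₁) = 0.30051.
Reduction = 0.37626 − 0.30051 = 0.076.

0.076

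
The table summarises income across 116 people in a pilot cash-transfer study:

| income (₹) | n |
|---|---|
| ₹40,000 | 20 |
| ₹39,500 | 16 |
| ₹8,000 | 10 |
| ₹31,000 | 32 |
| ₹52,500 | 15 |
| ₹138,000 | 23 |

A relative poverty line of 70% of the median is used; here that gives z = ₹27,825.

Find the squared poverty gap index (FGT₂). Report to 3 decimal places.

Below z: 10×₹8,000 (q = 10 of N = 116).
Shortfall ratios: (27825−8000)/27825 = 0.7125 (×10).
Squared: 0.5076 (×10).
Sum = 5.076402; P₂ = 5.076402 / 116 = 0.044.

0.044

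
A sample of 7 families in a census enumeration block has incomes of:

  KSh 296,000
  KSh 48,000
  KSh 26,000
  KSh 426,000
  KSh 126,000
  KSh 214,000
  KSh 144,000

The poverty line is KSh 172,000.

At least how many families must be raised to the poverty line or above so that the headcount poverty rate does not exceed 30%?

Currently q = 4 of N = 7 are below the line (H = 0.571).
A headcount ratio of at most 30% allows at most ⌊0.30 × 7⌋ = 2 poor families.
So at least 4 − 2 = 2 must be lifted.

2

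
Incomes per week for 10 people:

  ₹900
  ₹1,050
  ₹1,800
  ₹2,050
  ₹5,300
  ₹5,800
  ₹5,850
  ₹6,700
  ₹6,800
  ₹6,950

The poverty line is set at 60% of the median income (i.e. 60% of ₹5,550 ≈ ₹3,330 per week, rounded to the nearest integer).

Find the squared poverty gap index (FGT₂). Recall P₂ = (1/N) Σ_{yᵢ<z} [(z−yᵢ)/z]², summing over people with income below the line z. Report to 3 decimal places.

0.136

Below z: ₹900, ₹1,050, ₹1,800, ₹2,050 (q = 4 of N = 10).
Normalized shortfalls: (3330−900)/3330 = 0.7297; (3330−1050)/3330 = 0.6847; (3330−1800)/3330 = 0.4595; (3330−2050)/3330 = 0.3844.
Squared: 0.5325; 0.4688; 0.2111; 0.1478.
Sum = 1.360153; P₂ = 1.360153 / 10 = 0.136.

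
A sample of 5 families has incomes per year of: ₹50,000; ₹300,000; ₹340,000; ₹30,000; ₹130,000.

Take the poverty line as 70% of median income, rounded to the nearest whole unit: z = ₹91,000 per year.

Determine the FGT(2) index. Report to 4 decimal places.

0.1305

Poor units: ₹30,000, ₹50,000 (q = 2 of N = 5).
Gap ratios (z−y)/z: (91000−30000)/91000 = 0.6703; (91000−50000)/91000 = 0.4505.
Squared: 0.4493; 0.2030.
Sum = 0.652337; P₂ = 0.652337 / 5 = 0.1305.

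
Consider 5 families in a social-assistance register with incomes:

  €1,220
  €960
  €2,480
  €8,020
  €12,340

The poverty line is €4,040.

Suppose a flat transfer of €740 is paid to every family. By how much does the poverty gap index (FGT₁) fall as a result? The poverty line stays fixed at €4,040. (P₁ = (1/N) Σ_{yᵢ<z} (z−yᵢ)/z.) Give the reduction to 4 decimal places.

Before: below the line — €960, €1,220, €2,480; poverty gap index (FGT₁) = 0.369307.
After the €740 transfer: below the line — €1,700, €1,960, €3,220; poverty gap index (FGT₁) = 0.259406.
Reduction = 0.369307 − 0.259406 = 0.1099.

0.1099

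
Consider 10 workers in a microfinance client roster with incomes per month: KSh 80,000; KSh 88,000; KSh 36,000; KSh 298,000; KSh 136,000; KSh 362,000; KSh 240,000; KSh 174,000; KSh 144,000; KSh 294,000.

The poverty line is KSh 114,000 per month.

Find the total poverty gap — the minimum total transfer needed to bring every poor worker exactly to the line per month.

Poor units: KSh 36,000, KSh 80,000, KSh 88,000 (q = 3 of N = 10).
Individual gaps: 114000−36000 = 78000; 114000−80000 = 34000; 114000−88000 = 26000.
Aggregate gap = KSh 138,000.

KSh 138,000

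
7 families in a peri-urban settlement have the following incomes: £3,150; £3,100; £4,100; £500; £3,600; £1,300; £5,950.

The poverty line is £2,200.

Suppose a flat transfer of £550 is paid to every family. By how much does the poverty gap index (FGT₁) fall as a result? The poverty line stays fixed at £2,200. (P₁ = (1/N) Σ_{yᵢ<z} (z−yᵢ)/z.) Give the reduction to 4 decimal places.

Before: below the line — £500, £1,300; poverty gap index (FGT₁) = 0.168831.
After the £550 transfer: below the line — £1,050, £1,850; poverty gap index (FGT₁) = 0.097403.
Reduction = 0.168831 − 0.097403 = 0.0714.

0.0714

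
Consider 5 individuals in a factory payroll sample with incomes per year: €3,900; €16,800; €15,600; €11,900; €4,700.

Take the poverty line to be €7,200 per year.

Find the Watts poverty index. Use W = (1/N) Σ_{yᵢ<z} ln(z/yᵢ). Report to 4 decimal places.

Below the line: €3,900, €4,700 (q = 2 of N = 5).
ln(z/y) terms: ln(7200/3900) = 0.6131; ln(7200/4700) = 0.4265.
W = 1.039623 / 5 = 0.2079.

0.2079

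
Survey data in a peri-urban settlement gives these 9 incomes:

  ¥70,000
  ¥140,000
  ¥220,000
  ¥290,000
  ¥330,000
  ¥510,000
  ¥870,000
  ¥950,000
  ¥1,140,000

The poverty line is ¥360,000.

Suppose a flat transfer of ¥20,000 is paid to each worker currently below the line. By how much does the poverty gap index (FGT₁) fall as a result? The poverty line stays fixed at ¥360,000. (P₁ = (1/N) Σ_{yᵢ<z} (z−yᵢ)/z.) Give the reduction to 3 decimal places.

Before: below the line — ¥70,000, ¥140,000, ¥220,000, ¥290,000, ¥330,000; poverty gap index (FGT₁) = 0.23148.
After the ¥20,000 transfer: below the line — ¥90,000, ¥160,000, ¥240,000, ¥310,000, ¥350,000; poverty gap index (FGT₁) = 0.20062.
Reduction = 0.23148 − 0.20062 = 0.031.

0.031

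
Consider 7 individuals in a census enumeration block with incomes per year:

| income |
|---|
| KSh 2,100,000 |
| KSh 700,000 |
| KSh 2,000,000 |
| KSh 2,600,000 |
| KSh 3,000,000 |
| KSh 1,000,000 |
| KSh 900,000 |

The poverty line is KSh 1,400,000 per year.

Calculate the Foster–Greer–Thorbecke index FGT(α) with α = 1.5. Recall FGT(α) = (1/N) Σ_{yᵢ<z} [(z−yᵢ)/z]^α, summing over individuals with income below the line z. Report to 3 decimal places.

0.103

Poor units: KSh 700,000, KSh 900,000, KSh 1,000,000 (q = 3 of N = 7).
Relative gaps: (1400000−700000)/1400000 = 0.5000; (1400000−900000)/1400000 = 0.3571; (1400000−1000000)/1400000 = 0.2857.
Raised to α = 1.5: 0.35355; 0.21343; 0.15272.
Sum = 0.719708; FGT(1.5) = 0.719708 / 7 = 0.103.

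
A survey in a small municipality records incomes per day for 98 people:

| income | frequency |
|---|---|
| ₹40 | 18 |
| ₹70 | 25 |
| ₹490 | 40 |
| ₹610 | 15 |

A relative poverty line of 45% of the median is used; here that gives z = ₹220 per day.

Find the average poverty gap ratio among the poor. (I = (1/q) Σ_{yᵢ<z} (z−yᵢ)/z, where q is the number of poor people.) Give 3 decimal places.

Poor units: 18×₹40, 25×₹70 (q = 43 of N = 98).
Relative gaps: 0.8182 (×18), 0.6818 (×25); sum = 31.772727.
The income-gap ratio divides by q (the poor only): 31.772727 / 43 = 0.739.

0.739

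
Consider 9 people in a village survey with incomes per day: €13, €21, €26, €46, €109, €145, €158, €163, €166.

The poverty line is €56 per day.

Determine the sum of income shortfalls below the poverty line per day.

Poor units: €13, €21, €26, €46 (q = 4 of N = 9).
Individual gaps: 56−13 = 43; 56−21 = 35; 56−26 = 30; 56−46 = 10.
Aggregate gap = €118.

€118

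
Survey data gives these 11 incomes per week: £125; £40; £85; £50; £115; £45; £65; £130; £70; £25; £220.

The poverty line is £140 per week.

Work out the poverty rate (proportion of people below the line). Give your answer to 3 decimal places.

0.909

10 of the 11 people have income below £140.
H = 10/11 = 0.909.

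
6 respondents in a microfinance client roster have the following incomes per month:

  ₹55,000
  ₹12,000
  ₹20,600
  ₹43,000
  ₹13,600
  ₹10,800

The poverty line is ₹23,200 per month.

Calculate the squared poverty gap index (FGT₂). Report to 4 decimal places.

Below the line: ₹10,800, ₹12,000, ₹13,600, ₹20,600 (q = 4 of N = 6).
Shortfall ratios: (23200−10800)/23200 = 0.5345; (23200−12000)/23200 = 0.4828; (23200−13600)/23200 = 0.4138; (23200−20600)/23200 = 0.1121.
Squared: 0.2857; 0.2331; 0.1712; 0.0126.
Sum = 0.702512; P₂ = 0.702512 / 6 = 0.1171.

0.1171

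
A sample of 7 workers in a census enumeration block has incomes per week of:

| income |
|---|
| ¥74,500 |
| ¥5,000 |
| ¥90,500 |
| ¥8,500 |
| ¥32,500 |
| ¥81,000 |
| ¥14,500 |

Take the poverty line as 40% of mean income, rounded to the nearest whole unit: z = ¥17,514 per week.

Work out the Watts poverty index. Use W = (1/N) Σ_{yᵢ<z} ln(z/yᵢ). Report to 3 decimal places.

Below z: ¥5,000, ¥8,500, ¥14,500 (q = 3 of N = 7).
Log shortfalls: ln(17514/5000) = 1.2536; ln(17514/8500) = 0.7229; ln(17514/14500) = 0.1889.
W = 2.165349 / 7 = 0.309.

0.309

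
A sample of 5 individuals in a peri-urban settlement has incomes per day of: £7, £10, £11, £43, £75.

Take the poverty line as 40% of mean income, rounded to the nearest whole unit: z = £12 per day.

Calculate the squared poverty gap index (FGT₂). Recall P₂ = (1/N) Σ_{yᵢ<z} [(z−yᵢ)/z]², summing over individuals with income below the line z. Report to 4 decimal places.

0.0417

Below the line: £7, £10, £11 (q = 3 of N = 5).
Normalized shortfalls: (12−7)/12 = 0.4167; (12−10)/12 = 0.1667; (12−11)/12 = 0.0833.
Squared: 0.1736; 0.0278; 0.0069.
Sum = 0.208333; P₂ = 0.208333 / 5 = 0.0417.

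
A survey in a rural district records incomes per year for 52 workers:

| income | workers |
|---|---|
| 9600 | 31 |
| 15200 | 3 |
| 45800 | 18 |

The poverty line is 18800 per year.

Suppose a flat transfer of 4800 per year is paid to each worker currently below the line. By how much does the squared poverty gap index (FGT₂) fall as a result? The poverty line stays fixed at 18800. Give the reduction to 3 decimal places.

Before: below the line — 31×9600, 3×15200; squared poverty gap index (FGT₂) = 0.14488.
After the 4800 transfer: below the line — 31×14400; squared poverty gap index (FGT₂) = 0.03265.
Reduction = 0.14488 − 0.03265 = 0.112.

0.112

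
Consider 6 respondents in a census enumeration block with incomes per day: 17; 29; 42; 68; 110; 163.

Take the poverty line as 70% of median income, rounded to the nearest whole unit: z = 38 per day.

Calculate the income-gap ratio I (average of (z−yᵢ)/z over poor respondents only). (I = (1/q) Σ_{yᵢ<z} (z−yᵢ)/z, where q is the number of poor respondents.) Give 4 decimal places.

0.3947

Below the line: 17, 29 (q = 2 of N = 6).
Shortfall ratios (z−y)/z: 0.5526, 0.2368; sum = 0.789474.
The income-gap ratio divides by q (the poor only): 0.789474 / 2 = 0.3947.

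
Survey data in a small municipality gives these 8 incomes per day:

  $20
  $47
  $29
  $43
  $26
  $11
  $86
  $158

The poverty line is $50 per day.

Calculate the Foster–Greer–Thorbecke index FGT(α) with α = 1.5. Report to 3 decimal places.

Below z: $11, $20, $26, $29, $43, $47 (q = 6 of N = 8).
Gap ratios (z−y)/z: (50−11)/50 = 0.7800; (50−20)/50 = 0.6000; (50−26)/50 = 0.4800; (50−29)/50 = 0.4200; (50−43)/50 = 0.1400; (50−47)/50 = 0.0600.
Raised to α = 1.5: 0.68888; 0.46476; 0.33255; 0.27219; 0.05238; 0.01470.
Sum = 1.825460; FGT(1.5) = 1.825460 / 8 = 0.228.

0.228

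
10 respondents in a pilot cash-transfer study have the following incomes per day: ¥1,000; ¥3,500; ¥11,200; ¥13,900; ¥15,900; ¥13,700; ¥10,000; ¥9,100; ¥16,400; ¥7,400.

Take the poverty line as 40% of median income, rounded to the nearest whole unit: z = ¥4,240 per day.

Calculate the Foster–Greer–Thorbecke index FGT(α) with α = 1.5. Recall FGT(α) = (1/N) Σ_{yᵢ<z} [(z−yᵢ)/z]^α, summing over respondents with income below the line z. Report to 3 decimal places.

Below z: ¥1,000, ¥3,500 (q = 2 of N = 10).
Gap ratios (z−y)/z: (4240−1000)/4240 = 0.7642; (4240−3500)/4240 = 0.1745.
Raised to α = 1.5: 0.66799; 0.07291.
Sum = 0.740900; FGT(1.5) = 0.740900 / 10 = 0.074.

0.074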